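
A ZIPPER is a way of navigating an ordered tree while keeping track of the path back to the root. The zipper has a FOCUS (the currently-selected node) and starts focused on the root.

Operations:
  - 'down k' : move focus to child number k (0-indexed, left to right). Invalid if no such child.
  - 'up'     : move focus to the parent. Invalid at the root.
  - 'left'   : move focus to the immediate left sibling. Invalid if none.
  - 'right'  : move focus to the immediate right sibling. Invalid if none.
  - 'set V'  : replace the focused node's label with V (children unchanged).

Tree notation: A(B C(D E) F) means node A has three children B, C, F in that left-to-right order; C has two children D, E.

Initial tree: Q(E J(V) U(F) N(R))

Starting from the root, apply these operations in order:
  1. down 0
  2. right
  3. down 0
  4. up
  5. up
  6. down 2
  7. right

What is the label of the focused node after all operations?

Answer: N

Derivation:
Step 1 (down 0): focus=E path=0 depth=1 children=[] left=[] right=['J', 'U', 'N'] parent=Q
Step 2 (right): focus=J path=1 depth=1 children=['V'] left=['E'] right=['U', 'N'] parent=Q
Step 3 (down 0): focus=V path=1/0 depth=2 children=[] left=[] right=[] parent=J
Step 4 (up): focus=J path=1 depth=1 children=['V'] left=['E'] right=['U', 'N'] parent=Q
Step 5 (up): focus=Q path=root depth=0 children=['E', 'J', 'U', 'N'] (at root)
Step 6 (down 2): focus=U path=2 depth=1 children=['F'] left=['E', 'J'] right=['N'] parent=Q
Step 7 (right): focus=N path=3 depth=1 children=['R'] left=['E', 'J', 'U'] right=[] parent=Q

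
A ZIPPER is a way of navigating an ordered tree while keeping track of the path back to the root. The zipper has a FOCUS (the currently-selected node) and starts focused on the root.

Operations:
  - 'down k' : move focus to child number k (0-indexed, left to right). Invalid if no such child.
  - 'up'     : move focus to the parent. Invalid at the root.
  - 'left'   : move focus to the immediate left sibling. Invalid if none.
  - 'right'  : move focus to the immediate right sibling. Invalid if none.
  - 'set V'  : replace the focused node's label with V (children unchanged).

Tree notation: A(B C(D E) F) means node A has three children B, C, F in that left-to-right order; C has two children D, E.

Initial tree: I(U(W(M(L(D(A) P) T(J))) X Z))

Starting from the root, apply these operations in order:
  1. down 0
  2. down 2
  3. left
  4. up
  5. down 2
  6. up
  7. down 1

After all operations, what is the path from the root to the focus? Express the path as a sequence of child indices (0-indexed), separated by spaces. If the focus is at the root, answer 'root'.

Answer: 0 1

Derivation:
Step 1 (down 0): focus=U path=0 depth=1 children=['W', 'X', 'Z'] left=[] right=[] parent=I
Step 2 (down 2): focus=Z path=0/2 depth=2 children=[] left=['W', 'X'] right=[] parent=U
Step 3 (left): focus=X path=0/1 depth=2 children=[] left=['W'] right=['Z'] parent=U
Step 4 (up): focus=U path=0 depth=1 children=['W', 'X', 'Z'] left=[] right=[] parent=I
Step 5 (down 2): focus=Z path=0/2 depth=2 children=[] left=['W', 'X'] right=[] parent=U
Step 6 (up): focus=U path=0 depth=1 children=['W', 'X', 'Z'] left=[] right=[] parent=I
Step 7 (down 1): focus=X path=0/1 depth=2 children=[] left=['W'] right=['Z'] parent=U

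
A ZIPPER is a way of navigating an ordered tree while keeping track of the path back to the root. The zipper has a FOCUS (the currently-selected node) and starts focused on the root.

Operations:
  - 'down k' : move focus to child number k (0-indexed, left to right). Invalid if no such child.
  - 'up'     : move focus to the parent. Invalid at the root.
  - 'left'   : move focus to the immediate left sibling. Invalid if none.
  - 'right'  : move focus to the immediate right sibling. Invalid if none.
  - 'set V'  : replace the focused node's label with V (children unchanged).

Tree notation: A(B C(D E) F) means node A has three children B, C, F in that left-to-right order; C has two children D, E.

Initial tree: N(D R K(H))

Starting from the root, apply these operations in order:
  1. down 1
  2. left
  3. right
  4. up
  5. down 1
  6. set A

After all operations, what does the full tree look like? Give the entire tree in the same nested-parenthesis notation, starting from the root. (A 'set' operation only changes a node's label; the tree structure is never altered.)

Answer: N(D A K(H))

Derivation:
Step 1 (down 1): focus=R path=1 depth=1 children=[] left=['D'] right=['K'] parent=N
Step 2 (left): focus=D path=0 depth=1 children=[] left=[] right=['R', 'K'] parent=N
Step 3 (right): focus=R path=1 depth=1 children=[] left=['D'] right=['K'] parent=N
Step 4 (up): focus=N path=root depth=0 children=['D', 'R', 'K'] (at root)
Step 5 (down 1): focus=R path=1 depth=1 children=[] left=['D'] right=['K'] parent=N
Step 6 (set A): focus=A path=1 depth=1 children=[] left=['D'] right=['K'] parent=N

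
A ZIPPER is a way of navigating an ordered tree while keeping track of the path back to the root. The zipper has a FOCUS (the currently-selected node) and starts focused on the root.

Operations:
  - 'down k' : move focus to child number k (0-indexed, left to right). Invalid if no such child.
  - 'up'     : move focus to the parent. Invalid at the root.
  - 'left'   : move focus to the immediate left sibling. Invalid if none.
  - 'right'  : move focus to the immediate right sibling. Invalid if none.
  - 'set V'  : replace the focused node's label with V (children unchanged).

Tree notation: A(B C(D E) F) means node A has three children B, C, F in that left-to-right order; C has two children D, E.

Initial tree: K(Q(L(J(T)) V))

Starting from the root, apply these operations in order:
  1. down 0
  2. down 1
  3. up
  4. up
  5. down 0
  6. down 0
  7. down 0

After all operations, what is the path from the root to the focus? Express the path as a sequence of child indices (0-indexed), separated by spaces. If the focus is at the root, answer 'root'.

Answer: 0 0 0

Derivation:
Step 1 (down 0): focus=Q path=0 depth=1 children=['L', 'V'] left=[] right=[] parent=K
Step 2 (down 1): focus=V path=0/1 depth=2 children=[] left=['L'] right=[] parent=Q
Step 3 (up): focus=Q path=0 depth=1 children=['L', 'V'] left=[] right=[] parent=K
Step 4 (up): focus=K path=root depth=0 children=['Q'] (at root)
Step 5 (down 0): focus=Q path=0 depth=1 children=['L', 'V'] left=[] right=[] parent=K
Step 6 (down 0): focus=L path=0/0 depth=2 children=['J'] left=[] right=['V'] parent=Q
Step 7 (down 0): focus=J path=0/0/0 depth=3 children=['T'] left=[] right=[] parent=L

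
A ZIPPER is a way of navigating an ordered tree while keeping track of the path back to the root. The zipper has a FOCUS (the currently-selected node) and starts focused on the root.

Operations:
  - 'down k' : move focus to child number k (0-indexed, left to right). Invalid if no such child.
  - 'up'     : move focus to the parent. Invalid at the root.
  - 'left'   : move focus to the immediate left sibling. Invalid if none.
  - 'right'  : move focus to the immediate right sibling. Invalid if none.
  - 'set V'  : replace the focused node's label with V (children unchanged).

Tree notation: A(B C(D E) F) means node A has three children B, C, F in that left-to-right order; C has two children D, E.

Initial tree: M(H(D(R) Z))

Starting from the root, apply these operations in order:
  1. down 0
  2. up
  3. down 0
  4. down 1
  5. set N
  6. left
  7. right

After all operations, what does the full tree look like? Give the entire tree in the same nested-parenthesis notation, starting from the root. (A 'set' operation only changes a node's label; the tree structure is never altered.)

Answer: M(H(D(R) N))

Derivation:
Step 1 (down 0): focus=H path=0 depth=1 children=['D', 'Z'] left=[] right=[] parent=M
Step 2 (up): focus=M path=root depth=0 children=['H'] (at root)
Step 3 (down 0): focus=H path=0 depth=1 children=['D', 'Z'] left=[] right=[] parent=M
Step 4 (down 1): focus=Z path=0/1 depth=2 children=[] left=['D'] right=[] parent=H
Step 5 (set N): focus=N path=0/1 depth=2 children=[] left=['D'] right=[] parent=H
Step 6 (left): focus=D path=0/0 depth=2 children=['R'] left=[] right=['N'] parent=H
Step 7 (right): focus=N path=0/1 depth=2 children=[] left=['D'] right=[] parent=H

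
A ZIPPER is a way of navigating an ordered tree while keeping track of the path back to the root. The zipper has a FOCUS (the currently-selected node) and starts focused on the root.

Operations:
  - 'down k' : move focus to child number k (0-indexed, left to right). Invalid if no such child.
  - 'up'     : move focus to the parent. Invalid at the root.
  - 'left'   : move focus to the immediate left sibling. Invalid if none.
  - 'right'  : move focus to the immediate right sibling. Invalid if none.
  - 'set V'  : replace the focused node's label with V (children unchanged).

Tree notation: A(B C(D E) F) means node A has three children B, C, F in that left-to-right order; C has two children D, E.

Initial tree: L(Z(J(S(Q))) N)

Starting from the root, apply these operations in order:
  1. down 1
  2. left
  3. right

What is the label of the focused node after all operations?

Step 1 (down 1): focus=N path=1 depth=1 children=[] left=['Z'] right=[] parent=L
Step 2 (left): focus=Z path=0 depth=1 children=['J'] left=[] right=['N'] parent=L
Step 3 (right): focus=N path=1 depth=1 children=[] left=['Z'] right=[] parent=L

Answer: N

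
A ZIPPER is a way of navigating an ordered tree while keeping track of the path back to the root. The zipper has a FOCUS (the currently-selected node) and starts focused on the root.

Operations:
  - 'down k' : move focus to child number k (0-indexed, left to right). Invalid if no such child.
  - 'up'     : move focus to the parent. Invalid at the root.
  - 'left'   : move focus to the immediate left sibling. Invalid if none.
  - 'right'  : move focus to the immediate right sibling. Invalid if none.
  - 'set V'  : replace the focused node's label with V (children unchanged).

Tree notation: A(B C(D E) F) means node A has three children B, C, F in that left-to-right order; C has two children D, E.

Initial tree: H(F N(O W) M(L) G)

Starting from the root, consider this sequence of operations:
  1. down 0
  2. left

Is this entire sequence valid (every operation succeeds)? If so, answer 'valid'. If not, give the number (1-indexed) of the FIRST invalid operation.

Step 1 (down 0): focus=F path=0 depth=1 children=[] left=[] right=['N', 'M', 'G'] parent=H
Step 2 (left): INVALID

Answer: 2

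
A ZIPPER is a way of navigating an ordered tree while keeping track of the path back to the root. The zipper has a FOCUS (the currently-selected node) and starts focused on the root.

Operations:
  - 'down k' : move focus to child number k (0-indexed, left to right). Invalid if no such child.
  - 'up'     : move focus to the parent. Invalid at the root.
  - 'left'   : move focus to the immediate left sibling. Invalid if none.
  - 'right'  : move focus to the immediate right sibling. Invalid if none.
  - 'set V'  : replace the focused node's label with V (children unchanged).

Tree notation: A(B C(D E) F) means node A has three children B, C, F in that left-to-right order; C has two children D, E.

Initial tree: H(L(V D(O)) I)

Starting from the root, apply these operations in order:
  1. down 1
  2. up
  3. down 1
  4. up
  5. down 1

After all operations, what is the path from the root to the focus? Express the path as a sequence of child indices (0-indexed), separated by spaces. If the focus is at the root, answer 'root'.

Step 1 (down 1): focus=I path=1 depth=1 children=[] left=['L'] right=[] parent=H
Step 2 (up): focus=H path=root depth=0 children=['L', 'I'] (at root)
Step 3 (down 1): focus=I path=1 depth=1 children=[] left=['L'] right=[] parent=H
Step 4 (up): focus=H path=root depth=0 children=['L', 'I'] (at root)
Step 5 (down 1): focus=I path=1 depth=1 children=[] left=['L'] right=[] parent=H

Answer: 1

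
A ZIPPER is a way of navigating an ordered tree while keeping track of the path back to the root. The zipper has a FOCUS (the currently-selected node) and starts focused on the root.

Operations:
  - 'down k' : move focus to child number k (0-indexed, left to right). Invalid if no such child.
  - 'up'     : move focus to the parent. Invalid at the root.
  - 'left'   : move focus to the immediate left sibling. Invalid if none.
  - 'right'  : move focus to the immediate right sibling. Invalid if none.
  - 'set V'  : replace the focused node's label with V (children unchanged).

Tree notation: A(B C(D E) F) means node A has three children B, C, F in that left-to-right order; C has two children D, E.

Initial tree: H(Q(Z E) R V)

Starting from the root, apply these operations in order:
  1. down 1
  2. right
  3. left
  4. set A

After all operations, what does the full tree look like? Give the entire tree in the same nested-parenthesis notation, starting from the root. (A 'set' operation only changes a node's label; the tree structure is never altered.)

Step 1 (down 1): focus=R path=1 depth=1 children=[] left=['Q'] right=['V'] parent=H
Step 2 (right): focus=V path=2 depth=1 children=[] left=['Q', 'R'] right=[] parent=H
Step 3 (left): focus=R path=1 depth=1 children=[] left=['Q'] right=['V'] parent=H
Step 4 (set A): focus=A path=1 depth=1 children=[] left=['Q'] right=['V'] parent=H

Answer: H(Q(Z E) A V)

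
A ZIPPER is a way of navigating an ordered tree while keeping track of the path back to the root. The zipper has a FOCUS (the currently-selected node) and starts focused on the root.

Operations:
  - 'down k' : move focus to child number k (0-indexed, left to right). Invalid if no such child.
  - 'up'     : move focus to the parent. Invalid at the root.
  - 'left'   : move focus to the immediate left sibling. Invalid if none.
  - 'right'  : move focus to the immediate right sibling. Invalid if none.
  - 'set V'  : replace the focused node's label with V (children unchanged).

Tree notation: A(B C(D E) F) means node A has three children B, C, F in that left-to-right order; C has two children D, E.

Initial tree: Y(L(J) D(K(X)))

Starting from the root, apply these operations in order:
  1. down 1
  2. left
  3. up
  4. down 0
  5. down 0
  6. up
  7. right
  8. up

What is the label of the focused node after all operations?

Answer: Y

Derivation:
Step 1 (down 1): focus=D path=1 depth=1 children=['K'] left=['L'] right=[] parent=Y
Step 2 (left): focus=L path=0 depth=1 children=['J'] left=[] right=['D'] parent=Y
Step 3 (up): focus=Y path=root depth=0 children=['L', 'D'] (at root)
Step 4 (down 0): focus=L path=0 depth=1 children=['J'] left=[] right=['D'] parent=Y
Step 5 (down 0): focus=J path=0/0 depth=2 children=[] left=[] right=[] parent=L
Step 6 (up): focus=L path=0 depth=1 children=['J'] left=[] right=['D'] parent=Y
Step 7 (right): focus=D path=1 depth=1 children=['K'] left=['L'] right=[] parent=Y
Step 8 (up): focus=Y path=root depth=0 children=['L', 'D'] (at root)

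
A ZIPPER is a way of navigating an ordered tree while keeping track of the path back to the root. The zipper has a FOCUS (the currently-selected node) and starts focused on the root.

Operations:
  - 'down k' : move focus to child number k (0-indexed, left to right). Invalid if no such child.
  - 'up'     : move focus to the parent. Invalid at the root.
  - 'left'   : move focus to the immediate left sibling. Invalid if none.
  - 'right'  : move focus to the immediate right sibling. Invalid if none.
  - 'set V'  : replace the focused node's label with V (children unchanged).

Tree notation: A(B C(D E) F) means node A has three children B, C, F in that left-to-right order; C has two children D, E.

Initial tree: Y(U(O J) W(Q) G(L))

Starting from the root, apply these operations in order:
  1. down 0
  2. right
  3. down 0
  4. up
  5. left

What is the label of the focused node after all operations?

Answer: U

Derivation:
Step 1 (down 0): focus=U path=0 depth=1 children=['O', 'J'] left=[] right=['W', 'G'] parent=Y
Step 2 (right): focus=W path=1 depth=1 children=['Q'] left=['U'] right=['G'] parent=Y
Step 3 (down 0): focus=Q path=1/0 depth=2 children=[] left=[] right=[] parent=W
Step 4 (up): focus=W path=1 depth=1 children=['Q'] left=['U'] right=['G'] parent=Y
Step 5 (left): focus=U path=0 depth=1 children=['O', 'J'] left=[] right=['W', 'G'] parent=Y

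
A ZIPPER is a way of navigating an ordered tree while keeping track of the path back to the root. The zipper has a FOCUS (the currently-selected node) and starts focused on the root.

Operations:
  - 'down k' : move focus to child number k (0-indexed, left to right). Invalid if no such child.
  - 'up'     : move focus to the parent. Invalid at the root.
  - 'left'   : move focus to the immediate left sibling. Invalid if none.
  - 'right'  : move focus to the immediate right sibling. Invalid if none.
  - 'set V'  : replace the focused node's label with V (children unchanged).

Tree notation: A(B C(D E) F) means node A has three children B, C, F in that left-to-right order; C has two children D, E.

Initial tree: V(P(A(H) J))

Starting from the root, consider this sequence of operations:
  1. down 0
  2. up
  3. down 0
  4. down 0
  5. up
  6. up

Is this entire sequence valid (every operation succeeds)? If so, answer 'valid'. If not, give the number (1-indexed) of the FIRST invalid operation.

Step 1 (down 0): focus=P path=0 depth=1 children=['A', 'J'] left=[] right=[] parent=V
Step 2 (up): focus=V path=root depth=0 children=['P'] (at root)
Step 3 (down 0): focus=P path=0 depth=1 children=['A', 'J'] left=[] right=[] parent=V
Step 4 (down 0): focus=A path=0/0 depth=2 children=['H'] left=[] right=['J'] parent=P
Step 5 (up): focus=P path=0 depth=1 children=['A', 'J'] left=[] right=[] parent=V
Step 6 (up): focus=V path=root depth=0 children=['P'] (at root)

Answer: valid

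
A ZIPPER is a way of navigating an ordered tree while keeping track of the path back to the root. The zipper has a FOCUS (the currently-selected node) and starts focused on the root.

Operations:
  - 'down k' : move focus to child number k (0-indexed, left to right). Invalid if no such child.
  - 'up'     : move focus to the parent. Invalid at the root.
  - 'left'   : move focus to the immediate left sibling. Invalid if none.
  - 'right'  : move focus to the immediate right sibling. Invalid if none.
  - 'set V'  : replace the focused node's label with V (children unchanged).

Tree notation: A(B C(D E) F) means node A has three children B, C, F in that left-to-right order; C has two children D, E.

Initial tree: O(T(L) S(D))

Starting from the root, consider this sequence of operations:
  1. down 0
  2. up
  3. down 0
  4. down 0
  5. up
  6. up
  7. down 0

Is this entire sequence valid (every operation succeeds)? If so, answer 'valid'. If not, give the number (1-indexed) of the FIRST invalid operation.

Step 1 (down 0): focus=T path=0 depth=1 children=['L'] left=[] right=['S'] parent=O
Step 2 (up): focus=O path=root depth=0 children=['T', 'S'] (at root)
Step 3 (down 0): focus=T path=0 depth=1 children=['L'] left=[] right=['S'] parent=O
Step 4 (down 0): focus=L path=0/0 depth=2 children=[] left=[] right=[] parent=T
Step 5 (up): focus=T path=0 depth=1 children=['L'] left=[] right=['S'] parent=O
Step 6 (up): focus=O path=root depth=0 children=['T', 'S'] (at root)
Step 7 (down 0): focus=T path=0 depth=1 children=['L'] left=[] right=['S'] parent=O

Answer: valid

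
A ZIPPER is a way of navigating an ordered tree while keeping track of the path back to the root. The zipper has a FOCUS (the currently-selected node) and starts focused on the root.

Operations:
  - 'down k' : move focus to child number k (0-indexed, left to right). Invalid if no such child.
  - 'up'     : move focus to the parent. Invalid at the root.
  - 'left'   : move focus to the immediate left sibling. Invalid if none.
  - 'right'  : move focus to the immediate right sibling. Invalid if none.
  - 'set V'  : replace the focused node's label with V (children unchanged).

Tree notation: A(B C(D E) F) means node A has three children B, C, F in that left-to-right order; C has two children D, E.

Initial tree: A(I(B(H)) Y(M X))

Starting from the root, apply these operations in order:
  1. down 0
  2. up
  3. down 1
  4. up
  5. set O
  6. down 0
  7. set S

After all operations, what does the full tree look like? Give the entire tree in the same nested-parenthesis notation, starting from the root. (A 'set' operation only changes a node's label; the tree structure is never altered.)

Answer: O(S(B(H)) Y(M X))

Derivation:
Step 1 (down 0): focus=I path=0 depth=1 children=['B'] left=[] right=['Y'] parent=A
Step 2 (up): focus=A path=root depth=0 children=['I', 'Y'] (at root)
Step 3 (down 1): focus=Y path=1 depth=1 children=['M', 'X'] left=['I'] right=[] parent=A
Step 4 (up): focus=A path=root depth=0 children=['I', 'Y'] (at root)
Step 5 (set O): focus=O path=root depth=0 children=['I', 'Y'] (at root)
Step 6 (down 0): focus=I path=0 depth=1 children=['B'] left=[] right=['Y'] parent=O
Step 7 (set S): focus=S path=0 depth=1 children=['B'] left=[] right=['Y'] parent=O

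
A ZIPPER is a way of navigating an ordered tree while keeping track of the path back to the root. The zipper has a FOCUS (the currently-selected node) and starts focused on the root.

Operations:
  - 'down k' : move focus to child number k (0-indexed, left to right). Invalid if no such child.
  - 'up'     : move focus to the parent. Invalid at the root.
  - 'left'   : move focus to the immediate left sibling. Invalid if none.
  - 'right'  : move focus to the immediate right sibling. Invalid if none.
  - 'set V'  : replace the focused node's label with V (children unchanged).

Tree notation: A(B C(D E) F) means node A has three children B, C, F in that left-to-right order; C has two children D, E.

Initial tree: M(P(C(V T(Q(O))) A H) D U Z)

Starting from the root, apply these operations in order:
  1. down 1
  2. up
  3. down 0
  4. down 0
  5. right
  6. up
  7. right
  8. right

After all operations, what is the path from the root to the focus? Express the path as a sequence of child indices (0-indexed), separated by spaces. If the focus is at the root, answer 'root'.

Answer: 2

Derivation:
Step 1 (down 1): focus=D path=1 depth=1 children=[] left=['P'] right=['U', 'Z'] parent=M
Step 2 (up): focus=M path=root depth=0 children=['P', 'D', 'U', 'Z'] (at root)
Step 3 (down 0): focus=P path=0 depth=1 children=['C', 'A', 'H'] left=[] right=['D', 'U', 'Z'] parent=M
Step 4 (down 0): focus=C path=0/0 depth=2 children=['V', 'T'] left=[] right=['A', 'H'] parent=P
Step 5 (right): focus=A path=0/1 depth=2 children=[] left=['C'] right=['H'] parent=P
Step 6 (up): focus=P path=0 depth=1 children=['C', 'A', 'H'] left=[] right=['D', 'U', 'Z'] parent=M
Step 7 (right): focus=D path=1 depth=1 children=[] left=['P'] right=['U', 'Z'] parent=M
Step 8 (right): focus=U path=2 depth=1 children=[] left=['P', 'D'] right=['Z'] parent=M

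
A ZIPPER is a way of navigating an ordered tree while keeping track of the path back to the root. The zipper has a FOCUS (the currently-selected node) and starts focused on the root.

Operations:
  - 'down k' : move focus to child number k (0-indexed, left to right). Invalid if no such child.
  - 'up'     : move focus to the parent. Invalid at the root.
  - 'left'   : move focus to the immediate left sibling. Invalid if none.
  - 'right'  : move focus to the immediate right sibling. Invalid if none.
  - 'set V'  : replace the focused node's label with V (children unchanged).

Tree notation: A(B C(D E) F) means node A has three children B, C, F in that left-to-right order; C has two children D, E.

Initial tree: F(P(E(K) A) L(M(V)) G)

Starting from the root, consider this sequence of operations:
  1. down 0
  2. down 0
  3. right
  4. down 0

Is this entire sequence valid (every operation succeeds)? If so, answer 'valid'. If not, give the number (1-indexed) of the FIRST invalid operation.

Step 1 (down 0): focus=P path=0 depth=1 children=['E', 'A'] left=[] right=['L', 'G'] parent=F
Step 2 (down 0): focus=E path=0/0 depth=2 children=['K'] left=[] right=['A'] parent=P
Step 3 (right): focus=A path=0/1 depth=2 children=[] left=['E'] right=[] parent=P
Step 4 (down 0): INVALID

Answer: 4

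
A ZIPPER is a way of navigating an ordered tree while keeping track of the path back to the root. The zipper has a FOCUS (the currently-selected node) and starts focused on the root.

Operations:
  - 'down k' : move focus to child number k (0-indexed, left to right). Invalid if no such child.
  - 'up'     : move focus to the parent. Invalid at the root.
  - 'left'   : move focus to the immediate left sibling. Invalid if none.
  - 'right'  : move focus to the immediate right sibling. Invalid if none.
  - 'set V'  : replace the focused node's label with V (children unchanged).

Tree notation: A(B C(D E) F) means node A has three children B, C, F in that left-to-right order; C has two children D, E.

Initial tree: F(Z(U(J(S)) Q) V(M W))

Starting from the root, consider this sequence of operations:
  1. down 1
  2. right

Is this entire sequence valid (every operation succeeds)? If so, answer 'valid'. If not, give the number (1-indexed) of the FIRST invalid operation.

Step 1 (down 1): focus=V path=1 depth=1 children=['M', 'W'] left=['Z'] right=[] parent=F
Step 2 (right): INVALID

Answer: 2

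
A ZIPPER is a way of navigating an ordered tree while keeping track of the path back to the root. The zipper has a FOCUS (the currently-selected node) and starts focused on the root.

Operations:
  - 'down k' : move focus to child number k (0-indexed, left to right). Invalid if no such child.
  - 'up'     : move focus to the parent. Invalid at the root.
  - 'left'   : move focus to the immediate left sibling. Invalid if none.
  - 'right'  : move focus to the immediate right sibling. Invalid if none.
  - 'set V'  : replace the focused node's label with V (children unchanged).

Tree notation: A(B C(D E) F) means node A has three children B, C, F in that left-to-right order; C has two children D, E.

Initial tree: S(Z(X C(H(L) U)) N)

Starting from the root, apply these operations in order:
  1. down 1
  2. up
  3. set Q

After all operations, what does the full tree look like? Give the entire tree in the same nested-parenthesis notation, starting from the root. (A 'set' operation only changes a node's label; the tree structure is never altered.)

Answer: Q(Z(X C(H(L) U)) N)

Derivation:
Step 1 (down 1): focus=N path=1 depth=1 children=[] left=['Z'] right=[] parent=S
Step 2 (up): focus=S path=root depth=0 children=['Z', 'N'] (at root)
Step 3 (set Q): focus=Q path=root depth=0 children=['Z', 'N'] (at root)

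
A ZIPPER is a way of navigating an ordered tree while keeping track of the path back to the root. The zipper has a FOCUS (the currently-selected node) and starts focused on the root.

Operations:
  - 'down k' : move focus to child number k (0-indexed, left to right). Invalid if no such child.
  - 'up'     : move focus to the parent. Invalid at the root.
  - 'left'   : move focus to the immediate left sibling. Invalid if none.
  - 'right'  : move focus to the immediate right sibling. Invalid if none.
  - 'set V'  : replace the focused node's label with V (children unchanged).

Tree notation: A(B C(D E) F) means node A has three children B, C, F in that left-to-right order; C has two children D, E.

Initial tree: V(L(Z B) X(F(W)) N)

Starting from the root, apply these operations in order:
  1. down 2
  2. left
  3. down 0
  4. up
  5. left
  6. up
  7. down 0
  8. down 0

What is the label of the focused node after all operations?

Step 1 (down 2): focus=N path=2 depth=1 children=[] left=['L', 'X'] right=[] parent=V
Step 2 (left): focus=X path=1 depth=1 children=['F'] left=['L'] right=['N'] parent=V
Step 3 (down 0): focus=F path=1/0 depth=2 children=['W'] left=[] right=[] parent=X
Step 4 (up): focus=X path=1 depth=1 children=['F'] left=['L'] right=['N'] parent=V
Step 5 (left): focus=L path=0 depth=1 children=['Z', 'B'] left=[] right=['X', 'N'] parent=V
Step 6 (up): focus=V path=root depth=0 children=['L', 'X', 'N'] (at root)
Step 7 (down 0): focus=L path=0 depth=1 children=['Z', 'B'] left=[] right=['X', 'N'] parent=V
Step 8 (down 0): focus=Z path=0/0 depth=2 children=[] left=[] right=['B'] parent=L

Answer: Z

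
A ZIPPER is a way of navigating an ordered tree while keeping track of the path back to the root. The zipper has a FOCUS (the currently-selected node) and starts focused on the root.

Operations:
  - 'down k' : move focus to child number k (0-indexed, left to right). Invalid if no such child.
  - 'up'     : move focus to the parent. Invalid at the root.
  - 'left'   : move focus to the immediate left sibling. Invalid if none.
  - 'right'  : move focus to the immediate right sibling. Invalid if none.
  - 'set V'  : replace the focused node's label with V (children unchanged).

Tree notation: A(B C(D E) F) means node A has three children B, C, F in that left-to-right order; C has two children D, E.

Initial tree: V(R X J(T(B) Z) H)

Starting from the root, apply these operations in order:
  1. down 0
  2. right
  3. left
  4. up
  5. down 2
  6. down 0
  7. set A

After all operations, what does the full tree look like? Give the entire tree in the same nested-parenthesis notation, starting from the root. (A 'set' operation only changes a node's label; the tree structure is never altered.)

Step 1 (down 0): focus=R path=0 depth=1 children=[] left=[] right=['X', 'J', 'H'] parent=V
Step 2 (right): focus=X path=1 depth=1 children=[] left=['R'] right=['J', 'H'] parent=V
Step 3 (left): focus=R path=0 depth=1 children=[] left=[] right=['X', 'J', 'H'] parent=V
Step 4 (up): focus=V path=root depth=0 children=['R', 'X', 'J', 'H'] (at root)
Step 5 (down 2): focus=J path=2 depth=1 children=['T', 'Z'] left=['R', 'X'] right=['H'] parent=V
Step 6 (down 0): focus=T path=2/0 depth=2 children=['B'] left=[] right=['Z'] parent=J
Step 7 (set A): focus=A path=2/0 depth=2 children=['B'] left=[] right=['Z'] parent=J

Answer: V(R X J(A(B) Z) H)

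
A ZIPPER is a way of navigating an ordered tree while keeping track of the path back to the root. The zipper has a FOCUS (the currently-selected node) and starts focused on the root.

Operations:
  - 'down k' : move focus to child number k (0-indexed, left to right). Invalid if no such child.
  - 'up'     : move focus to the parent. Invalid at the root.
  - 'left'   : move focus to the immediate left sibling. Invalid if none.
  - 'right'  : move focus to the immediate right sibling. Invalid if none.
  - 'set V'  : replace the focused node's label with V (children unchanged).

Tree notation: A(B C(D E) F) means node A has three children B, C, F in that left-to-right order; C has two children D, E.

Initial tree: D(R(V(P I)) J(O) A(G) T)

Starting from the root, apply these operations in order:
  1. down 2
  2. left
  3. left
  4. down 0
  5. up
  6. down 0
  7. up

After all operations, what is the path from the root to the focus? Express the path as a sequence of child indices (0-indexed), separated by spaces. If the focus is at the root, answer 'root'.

Answer: 0

Derivation:
Step 1 (down 2): focus=A path=2 depth=1 children=['G'] left=['R', 'J'] right=['T'] parent=D
Step 2 (left): focus=J path=1 depth=1 children=['O'] left=['R'] right=['A', 'T'] parent=D
Step 3 (left): focus=R path=0 depth=1 children=['V'] left=[] right=['J', 'A', 'T'] parent=D
Step 4 (down 0): focus=V path=0/0 depth=2 children=['P', 'I'] left=[] right=[] parent=R
Step 5 (up): focus=R path=0 depth=1 children=['V'] left=[] right=['J', 'A', 'T'] parent=D
Step 6 (down 0): focus=V path=0/0 depth=2 children=['P', 'I'] left=[] right=[] parent=R
Step 7 (up): focus=R path=0 depth=1 children=['V'] left=[] right=['J', 'A', 'T'] parent=D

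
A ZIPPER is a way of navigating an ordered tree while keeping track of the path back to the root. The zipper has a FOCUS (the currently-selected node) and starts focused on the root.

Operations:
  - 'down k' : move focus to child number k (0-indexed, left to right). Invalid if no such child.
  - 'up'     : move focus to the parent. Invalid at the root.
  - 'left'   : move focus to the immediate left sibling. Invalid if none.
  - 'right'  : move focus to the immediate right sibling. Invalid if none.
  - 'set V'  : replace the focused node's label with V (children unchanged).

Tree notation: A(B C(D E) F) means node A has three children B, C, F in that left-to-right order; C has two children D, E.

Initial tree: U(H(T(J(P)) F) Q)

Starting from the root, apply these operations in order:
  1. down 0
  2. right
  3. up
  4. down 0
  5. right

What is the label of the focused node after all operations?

Answer: Q

Derivation:
Step 1 (down 0): focus=H path=0 depth=1 children=['T', 'F'] left=[] right=['Q'] parent=U
Step 2 (right): focus=Q path=1 depth=1 children=[] left=['H'] right=[] parent=U
Step 3 (up): focus=U path=root depth=0 children=['H', 'Q'] (at root)
Step 4 (down 0): focus=H path=0 depth=1 children=['T', 'F'] left=[] right=['Q'] parent=U
Step 5 (right): focus=Q path=1 depth=1 children=[] left=['H'] right=[] parent=U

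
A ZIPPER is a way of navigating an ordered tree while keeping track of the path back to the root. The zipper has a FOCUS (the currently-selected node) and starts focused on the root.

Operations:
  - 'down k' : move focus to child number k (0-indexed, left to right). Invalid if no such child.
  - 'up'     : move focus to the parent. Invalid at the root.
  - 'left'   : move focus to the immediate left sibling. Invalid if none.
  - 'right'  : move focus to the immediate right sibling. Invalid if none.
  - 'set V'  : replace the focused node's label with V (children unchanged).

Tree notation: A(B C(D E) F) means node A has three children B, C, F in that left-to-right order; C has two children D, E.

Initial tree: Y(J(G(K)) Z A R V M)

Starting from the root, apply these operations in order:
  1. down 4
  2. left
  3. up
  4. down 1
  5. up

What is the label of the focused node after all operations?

Answer: Y

Derivation:
Step 1 (down 4): focus=V path=4 depth=1 children=[] left=['J', 'Z', 'A', 'R'] right=['M'] parent=Y
Step 2 (left): focus=R path=3 depth=1 children=[] left=['J', 'Z', 'A'] right=['V', 'M'] parent=Y
Step 3 (up): focus=Y path=root depth=0 children=['J', 'Z', 'A', 'R', 'V', 'M'] (at root)
Step 4 (down 1): focus=Z path=1 depth=1 children=[] left=['J'] right=['A', 'R', 'V', 'M'] parent=Y
Step 5 (up): focus=Y path=root depth=0 children=['J', 'Z', 'A', 'R', 'V', 'M'] (at root)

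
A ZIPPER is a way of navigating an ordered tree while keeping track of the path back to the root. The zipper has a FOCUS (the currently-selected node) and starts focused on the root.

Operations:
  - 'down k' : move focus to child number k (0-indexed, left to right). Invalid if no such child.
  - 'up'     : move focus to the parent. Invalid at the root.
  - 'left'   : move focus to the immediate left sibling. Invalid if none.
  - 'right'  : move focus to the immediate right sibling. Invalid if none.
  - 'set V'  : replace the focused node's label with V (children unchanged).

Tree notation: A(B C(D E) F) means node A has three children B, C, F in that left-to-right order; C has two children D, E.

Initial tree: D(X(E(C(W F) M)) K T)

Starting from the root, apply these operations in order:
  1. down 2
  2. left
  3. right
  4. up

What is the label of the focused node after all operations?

Step 1 (down 2): focus=T path=2 depth=1 children=[] left=['X', 'K'] right=[] parent=D
Step 2 (left): focus=K path=1 depth=1 children=[] left=['X'] right=['T'] parent=D
Step 3 (right): focus=T path=2 depth=1 children=[] left=['X', 'K'] right=[] parent=D
Step 4 (up): focus=D path=root depth=0 children=['X', 'K', 'T'] (at root)

Answer: D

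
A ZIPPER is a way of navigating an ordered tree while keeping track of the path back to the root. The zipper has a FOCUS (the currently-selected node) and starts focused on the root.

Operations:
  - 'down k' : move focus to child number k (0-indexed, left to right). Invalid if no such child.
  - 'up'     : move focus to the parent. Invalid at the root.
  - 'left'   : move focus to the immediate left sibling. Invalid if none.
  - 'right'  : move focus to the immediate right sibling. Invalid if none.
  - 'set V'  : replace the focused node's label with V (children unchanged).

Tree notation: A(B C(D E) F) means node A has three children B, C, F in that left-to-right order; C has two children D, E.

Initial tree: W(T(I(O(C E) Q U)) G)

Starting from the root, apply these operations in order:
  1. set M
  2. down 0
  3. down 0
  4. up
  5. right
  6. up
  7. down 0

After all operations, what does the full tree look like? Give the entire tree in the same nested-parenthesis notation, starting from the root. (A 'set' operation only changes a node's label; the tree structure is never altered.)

Answer: M(T(I(O(C E) Q U)) G)

Derivation:
Step 1 (set M): focus=M path=root depth=0 children=['T', 'G'] (at root)
Step 2 (down 0): focus=T path=0 depth=1 children=['I'] left=[] right=['G'] parent=M
Step 3 (down 0): focus=I path=0/0 depth=2 children=['O', 'Q', 'U'] left=[] right=[] parent=T
Step 4 (up): focus=T path=0 depth=1 children=['I'] left=[] right=['G'] parent=M
Step 5 (right): focus=G path=1 depth=1 children=[] left=['T'] right=[] parent=M
Step 6 (up): focus=M path=root depth=0 children=['T', 'G'] (at root)
Step 7 (down 0): focus=T path=0 depth=1 children=['I'] left=[] right=['G'] parent=M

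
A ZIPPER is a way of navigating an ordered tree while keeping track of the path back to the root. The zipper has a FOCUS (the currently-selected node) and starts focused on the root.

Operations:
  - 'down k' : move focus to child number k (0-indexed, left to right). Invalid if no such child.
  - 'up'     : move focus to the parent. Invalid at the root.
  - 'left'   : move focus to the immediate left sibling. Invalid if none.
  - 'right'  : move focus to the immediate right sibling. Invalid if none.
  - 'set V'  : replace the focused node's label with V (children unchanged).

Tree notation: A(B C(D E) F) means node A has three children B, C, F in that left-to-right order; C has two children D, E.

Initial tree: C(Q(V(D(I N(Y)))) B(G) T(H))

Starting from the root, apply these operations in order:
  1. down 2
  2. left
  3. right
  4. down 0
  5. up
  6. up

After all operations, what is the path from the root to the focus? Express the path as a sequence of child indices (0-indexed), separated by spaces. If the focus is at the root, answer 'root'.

Step 1 (down 2): focus=T path=2 depth=1 children=['H'] left=['Q', 'B'] right=[] parent=C
Step 2 (left): focus=B path=1 depth=1 children=['G'] left=['Q'] right=['T'] parent=C
Step 3 (right): focus=T path=2 depth=1 children=['H'] left=['Q', 'B'] right=[] parent=C
Step 4 (down 0): focus=H path=2/0 depth=2 children=[] left=[] right=[] parent=T
Step 5 (up): focus=T path=2 depth=1 children=['H'] left=['Q', 'B'] right=[] parent=C
Step 6 (up): focus=C path=root depth=0 children=['Q', 'B', 'T'] (at root)

Answer: root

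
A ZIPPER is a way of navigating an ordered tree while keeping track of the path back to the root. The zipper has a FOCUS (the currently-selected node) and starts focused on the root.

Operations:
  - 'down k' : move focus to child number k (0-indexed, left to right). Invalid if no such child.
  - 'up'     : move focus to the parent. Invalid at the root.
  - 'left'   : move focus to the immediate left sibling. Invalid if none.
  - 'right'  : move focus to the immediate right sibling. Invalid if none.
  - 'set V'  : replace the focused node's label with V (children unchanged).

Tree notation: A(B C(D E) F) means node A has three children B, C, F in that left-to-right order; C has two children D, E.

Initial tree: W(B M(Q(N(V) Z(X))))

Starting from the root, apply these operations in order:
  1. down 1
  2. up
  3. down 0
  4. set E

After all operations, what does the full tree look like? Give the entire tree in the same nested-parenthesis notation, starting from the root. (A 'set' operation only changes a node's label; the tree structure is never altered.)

Step 1 (down 1): focus=M path=1 depth=1 children=['Q'] left=['B'] right=[] parent=W
Step 2 (up): focus=W path=root depth=0 children=['B', 'M'] (at root)
Step 3 (down 0): focus=B path=0 depth=1 children=[] left=[] right=['M'] parent=W
Step 4 (set E): focus=E path=0 depth=1 children=[] left=[] right=['M'] parent=W

Answer: W(E M(Q(N(V) Z(X))))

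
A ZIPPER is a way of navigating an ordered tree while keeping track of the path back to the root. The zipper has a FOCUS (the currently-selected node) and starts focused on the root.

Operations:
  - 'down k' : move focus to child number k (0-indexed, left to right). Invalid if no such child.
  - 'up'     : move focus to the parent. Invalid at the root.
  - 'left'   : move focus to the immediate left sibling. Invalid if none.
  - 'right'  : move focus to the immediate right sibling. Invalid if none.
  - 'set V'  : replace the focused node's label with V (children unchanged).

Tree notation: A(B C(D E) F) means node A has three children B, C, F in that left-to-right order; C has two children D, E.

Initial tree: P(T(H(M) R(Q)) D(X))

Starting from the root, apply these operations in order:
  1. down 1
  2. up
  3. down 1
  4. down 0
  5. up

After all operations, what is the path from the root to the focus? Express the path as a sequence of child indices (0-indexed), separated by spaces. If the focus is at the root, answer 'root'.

Answer: 1

Derivation:
Step 1 (down 1): focus=D path=1 depth=1 children=['X'] left=['T'] right=[] parent=P
Step 2 (up): focus=P path=root depth=0 children=['T', 'D'] (at root)
Step 3 (down 1): focus=D path=1 depth=1 children=['X'] left=['T'] right=[] parent=P
Step 4 (down 0): focus=X path=1/0 depth=2 children=[] left=[] right=[] parent=D
Step 5 (up): focus=D path=1 depth=1 children=['X'] left=['T'] right=[] parent=P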